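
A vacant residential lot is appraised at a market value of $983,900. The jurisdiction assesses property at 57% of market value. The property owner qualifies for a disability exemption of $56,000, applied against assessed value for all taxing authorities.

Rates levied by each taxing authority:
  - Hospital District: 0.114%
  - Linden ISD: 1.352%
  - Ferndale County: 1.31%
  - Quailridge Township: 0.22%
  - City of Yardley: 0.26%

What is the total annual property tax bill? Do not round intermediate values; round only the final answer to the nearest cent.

$16,437.04

Assessed value = $983,900 × 0.57 = $560,823
Taxable value = $560,823 − $56,000 = $504,823
Hospital District: $504,823 × 0.00114 = $575.49822
Linden ISD: $504,823 × 0.01352 = $6,825.20696
Ferndale County: $504,823 × 0.0131 = $6,613.1813
Quailridge Township: $504,823 × 0.0022 = $1,110.6106
City of Yardley: $504,823 × 0.0026 = $1,312.5398
Total = $575.49822 + $6,825.20696 + $6,613.1813 + $1,110.6106 + $1,312.5398 = $16,437.03688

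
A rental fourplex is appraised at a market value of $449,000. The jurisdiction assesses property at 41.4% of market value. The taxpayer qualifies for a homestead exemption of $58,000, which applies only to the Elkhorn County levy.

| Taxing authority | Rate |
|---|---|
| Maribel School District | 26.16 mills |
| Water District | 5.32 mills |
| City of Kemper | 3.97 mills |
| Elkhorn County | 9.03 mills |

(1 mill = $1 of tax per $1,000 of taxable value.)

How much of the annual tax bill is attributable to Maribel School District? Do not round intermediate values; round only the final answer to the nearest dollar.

$4,863

Assessed value = $449,000 × 0.414 = $185,886
Maribel School District taxable value = $185,886 (exemption does not apply)
Maribel School District levy = $185,886 × 0.02616 = $4,862.77776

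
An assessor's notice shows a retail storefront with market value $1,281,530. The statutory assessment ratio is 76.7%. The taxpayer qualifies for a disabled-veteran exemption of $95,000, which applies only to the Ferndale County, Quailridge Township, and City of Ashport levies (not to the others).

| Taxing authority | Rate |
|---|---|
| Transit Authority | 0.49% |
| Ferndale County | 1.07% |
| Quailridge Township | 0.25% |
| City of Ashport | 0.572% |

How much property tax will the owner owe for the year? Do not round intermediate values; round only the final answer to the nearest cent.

Assessed value = $1,281,530 × 0.767 = $982,933.51
Transit Authority: $982,933.51 × 0.0049 = $4,816.374199
Ferndale County: ($982,933.51 − $95,000) × 0.0107 = $887,933.51 × 0.0107 = $9,500.888557
Quailridge Township: ($982,933.51 − $95,000) × 0.0025 = $887,933.51 × 0.0025 = $2,219.833775
City of Ashport: ($982,933.51 − $95,000) × 0.00572 = $887,933.51 × 0.00572 = $5,078.9796772
Total = $21,616.0762082

$21,616.08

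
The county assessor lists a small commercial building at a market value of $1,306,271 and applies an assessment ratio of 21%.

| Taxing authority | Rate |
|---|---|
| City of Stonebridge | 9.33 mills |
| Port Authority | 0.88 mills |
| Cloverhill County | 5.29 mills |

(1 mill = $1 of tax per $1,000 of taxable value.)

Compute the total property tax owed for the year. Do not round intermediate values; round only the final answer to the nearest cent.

Assessed value = $1,306,271 × 0.21 = $274,316.91
City of Stonebridge: $274,316.91 × 0.00933 = $2,559.3767703
Port Authority: $274,316.91 × 0.00088 = $241.3988808
Cloverhill County: $274,316.91 × 0.00529 = $1,451.1364539
Total = $2,559.3767703 + $241.3988808 + $1,451.1364539 = $4,251.912105

$4,251.91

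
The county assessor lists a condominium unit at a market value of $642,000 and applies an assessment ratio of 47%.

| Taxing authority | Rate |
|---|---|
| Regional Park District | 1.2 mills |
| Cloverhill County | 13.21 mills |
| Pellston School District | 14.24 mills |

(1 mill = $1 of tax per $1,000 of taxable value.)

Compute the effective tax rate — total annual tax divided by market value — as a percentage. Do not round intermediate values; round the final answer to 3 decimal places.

1.347%

Assessed value = $642,000 × 0.47 = $301,740
Regional Park District: $301,740 × 0.0012 = $362.088
Cloverhill County: $301,740 × 0.01321 = $3,985.9854
Pellston School District: $301,740 × 0.01424 = $4,296.7776
Total tax = $8,644.851
Effective rate = $8,644.851 ÷ $642,000 = 1.347% of market value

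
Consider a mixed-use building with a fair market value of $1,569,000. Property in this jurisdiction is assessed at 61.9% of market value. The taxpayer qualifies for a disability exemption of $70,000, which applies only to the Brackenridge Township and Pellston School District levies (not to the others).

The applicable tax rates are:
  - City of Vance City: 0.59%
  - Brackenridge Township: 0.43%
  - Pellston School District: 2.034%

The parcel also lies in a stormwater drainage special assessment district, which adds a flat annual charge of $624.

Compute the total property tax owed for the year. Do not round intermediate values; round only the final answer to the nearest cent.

Assessed value = $1,569,000 × 0.619 = $971,211
City of Vance City: $971,211 × 0.0059 = $5,730.1449
Brackenridge Township: ($971,211 − $70,000) × 0.0043 = $901,211 × 0.0043 = $3,875.2073
Pellston School District: ($971,211 − $70,000) × 0.02034 = $901,211 × 0.02034 = $18,330.63174
Levies subtotal = $27,935.98394
Total = $27,935.98394 + $624 = $28,559.98394

$28,559.98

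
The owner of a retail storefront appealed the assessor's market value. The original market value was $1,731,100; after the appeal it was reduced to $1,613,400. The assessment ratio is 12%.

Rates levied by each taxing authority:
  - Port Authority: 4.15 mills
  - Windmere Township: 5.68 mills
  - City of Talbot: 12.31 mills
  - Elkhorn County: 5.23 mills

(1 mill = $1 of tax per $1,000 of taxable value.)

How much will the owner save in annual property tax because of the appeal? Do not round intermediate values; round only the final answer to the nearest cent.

Old assessed value = $1,731,100 × 0.12 = $207,732
New assessed value = $1,613,400 × 0.12 = $193,608
Combined rate = 0.00415 + 0.00568 + 0.01231 + 0.00523 = 0.02737
Old tax = $207,732 × 0.02737 = $5,685.62484
New tax = $193,608 × 0.02737 = $5,299.05096
Reduction = $5,685.62484 − $5,299.05096 = $386.57388

$386.57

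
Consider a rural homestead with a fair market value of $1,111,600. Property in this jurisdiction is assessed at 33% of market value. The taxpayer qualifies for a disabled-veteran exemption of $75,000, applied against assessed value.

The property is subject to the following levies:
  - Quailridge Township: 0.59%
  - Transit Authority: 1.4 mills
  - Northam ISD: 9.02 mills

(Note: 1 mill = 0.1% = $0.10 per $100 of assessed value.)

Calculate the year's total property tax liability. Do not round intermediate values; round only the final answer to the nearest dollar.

$4,763

Assessed value = $1,111,600 × 0.33 = $366,828
Taxable value = $366,828 − $75,000 = $291,828
Quailridge Township: $291,828 × 0.0059 = $1,721.7852
Transit Authority: $291,828 × 0.0014 = $408.5592
Northam ISD: $291,828 × 0.00902 = $2,632.28856
Total = $4,762.63296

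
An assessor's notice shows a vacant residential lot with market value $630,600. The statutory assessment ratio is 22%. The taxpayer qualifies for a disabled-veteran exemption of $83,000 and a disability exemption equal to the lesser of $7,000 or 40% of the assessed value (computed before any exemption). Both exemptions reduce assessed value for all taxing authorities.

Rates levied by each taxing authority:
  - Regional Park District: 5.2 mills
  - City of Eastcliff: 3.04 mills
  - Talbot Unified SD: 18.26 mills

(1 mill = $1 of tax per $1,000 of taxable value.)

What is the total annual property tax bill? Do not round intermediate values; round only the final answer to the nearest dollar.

Assessed value = $630,600 × 0.22 = $138,732
Disability exemption = min($7,000, 40% × $138,732) = min($7,000, $55,492.8) = $7,000 (dollar cap binds)
Taxable value = $138,732 − $83,000 − $7,000 = $48,732
Regional Park District: $48,732 × 0.0052 = $253.4064
City of Eastcliff: $48,732 × 0.00304 = $148.14528
Talbot Unified SD: $48,732 × 0.01826 = $889.84632
Total = $1,291.398

$1,291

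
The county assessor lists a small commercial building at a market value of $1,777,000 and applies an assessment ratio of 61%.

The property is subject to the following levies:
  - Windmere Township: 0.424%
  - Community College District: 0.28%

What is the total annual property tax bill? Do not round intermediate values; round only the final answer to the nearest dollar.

$7,631

Assessed value = $1,777,000 × 0.61 = $1,083,970
Windmere Township: $1,083,970 × 0.00424 = $4,596.0328
Community College District: $1,083,970 × 0.0028 = $3,035.116
Total = $4,596.0328 + $3,035.116 = $7,631.1488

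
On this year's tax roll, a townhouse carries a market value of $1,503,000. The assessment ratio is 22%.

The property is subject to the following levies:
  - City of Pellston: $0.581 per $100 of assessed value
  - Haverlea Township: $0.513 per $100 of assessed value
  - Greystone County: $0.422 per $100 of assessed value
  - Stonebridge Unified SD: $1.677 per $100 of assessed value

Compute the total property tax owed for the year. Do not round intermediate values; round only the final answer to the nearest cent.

Assessed value = $1,503,000 × 0.22 = $330,660
City of Pellston: $330,660 × 0.00581 = $1,921.1346
Haverlea Township: $330,660 × 0.00513 = $1,696.2858
Greystone County: $330,660 × 0.00422 = $1,395.3852
Stonebridge Unified SD: $330,660 × 0.01677 = $5,545.1682
Total = $1,921.1346 + $1,696.2858 + $1,395.3852 + $5,545.1682 = $10,557.9738

$10,557.97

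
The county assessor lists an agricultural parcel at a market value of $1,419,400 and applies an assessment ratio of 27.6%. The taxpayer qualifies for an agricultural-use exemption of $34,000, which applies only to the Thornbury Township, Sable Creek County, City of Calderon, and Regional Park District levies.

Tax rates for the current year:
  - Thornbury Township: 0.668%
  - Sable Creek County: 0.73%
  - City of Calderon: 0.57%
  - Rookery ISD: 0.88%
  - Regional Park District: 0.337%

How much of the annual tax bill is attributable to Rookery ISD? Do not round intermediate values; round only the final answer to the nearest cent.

$3,447.44

Assessed value = $1,419,400 × 0.276 = $391,754.4
Rookery ISD taxable value = $391,754.4 (exemption does not apply)
Rookery ISD levy = $391,754.4 × 0.0088 = $3,447.43872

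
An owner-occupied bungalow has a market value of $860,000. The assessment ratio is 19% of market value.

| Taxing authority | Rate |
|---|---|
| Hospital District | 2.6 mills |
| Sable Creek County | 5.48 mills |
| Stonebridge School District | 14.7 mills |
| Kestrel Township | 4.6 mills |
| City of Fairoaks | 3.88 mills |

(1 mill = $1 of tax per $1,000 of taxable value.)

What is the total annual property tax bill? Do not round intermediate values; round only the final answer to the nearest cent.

Assessed value = $860,000 × 0.19 = $163,400
Hospital District: $163,400 × 0.0026 = $424.84
Sable Creek County: $163,400 × 0.00548 = $895.432
Stonebridge School District: $163,400 × 0.0147 = $2,401.98
Kestrel Township: $163,400 × 0.0046 = $751.64
City of Fairoaks: $163,400 × 0.00388 = $633.992
Total = $424.84 + $895.432 + $2,401.98 + $751.64 + $633.992 = $5,107.884

$5,107.88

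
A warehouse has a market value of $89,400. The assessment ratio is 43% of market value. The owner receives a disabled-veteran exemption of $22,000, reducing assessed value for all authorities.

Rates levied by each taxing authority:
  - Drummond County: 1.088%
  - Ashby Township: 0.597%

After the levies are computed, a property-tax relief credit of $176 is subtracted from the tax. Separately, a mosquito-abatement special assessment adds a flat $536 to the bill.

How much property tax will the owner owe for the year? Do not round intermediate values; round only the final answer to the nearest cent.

Assessed value = $89,400 × 0.43 = $38,442
Taxable value = $38,442 − $22,000 = $16,442
Drummond County: $16,442 × 0.01088 = $178.88896
Ashby Township: $16,442 × 0.00597 = $98.15874
Levies subtotal = $277.0477
After credit = $277.0477 − $176 = $101.0477
Total = $101.0477 + $536 = $637.0477

$637.05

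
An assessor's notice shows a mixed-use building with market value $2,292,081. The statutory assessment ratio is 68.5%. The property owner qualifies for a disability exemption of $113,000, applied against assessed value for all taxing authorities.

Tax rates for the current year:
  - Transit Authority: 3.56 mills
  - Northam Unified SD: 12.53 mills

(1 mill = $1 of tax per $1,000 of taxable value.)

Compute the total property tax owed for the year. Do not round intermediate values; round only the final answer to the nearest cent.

Assessed value = $2,292,081 × 0.685 = $1,570,075.485
Taxable value = $1,570,075.485 − $113,000 = $1,457,075.485
Transit Authority: $1,457,075.485 × 0.00356 = $5,187.1887266
Northam Unified SD: $1,457,075.485 × 0.01253 = $18,257.15582705
Total = $5,187.1887266 + $18,257.15582705 = $23,444.34455365

$23,444.34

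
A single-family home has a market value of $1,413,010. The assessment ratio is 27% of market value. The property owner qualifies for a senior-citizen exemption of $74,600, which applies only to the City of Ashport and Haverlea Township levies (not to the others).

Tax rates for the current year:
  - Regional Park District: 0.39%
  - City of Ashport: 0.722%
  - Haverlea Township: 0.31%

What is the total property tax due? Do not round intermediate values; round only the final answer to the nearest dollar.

$4,655

Assessed value = $1,413,010 × 0.27 = $381,512.7
Regional Park District: $381,512.7 × 0.0039 = $1,487.89953
City of Ashport: ($381,512.7 − $74,600) × 0.00722 = $306,912.7 × 0.00722 = $2,215.909694
Haverlea Township: ($381,512.7 − $74,600) × 0.0031 = $306,912.7 × 0.0031 = $951.42937
Total = $4,655.238594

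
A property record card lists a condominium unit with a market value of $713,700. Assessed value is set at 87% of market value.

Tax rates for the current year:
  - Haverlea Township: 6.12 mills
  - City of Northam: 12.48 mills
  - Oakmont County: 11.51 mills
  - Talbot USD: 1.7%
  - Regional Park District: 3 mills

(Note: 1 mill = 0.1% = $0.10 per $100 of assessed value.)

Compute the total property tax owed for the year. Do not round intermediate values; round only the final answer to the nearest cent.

$31,114.25

Assessed value = $713,700 × 0.87 = $620,919
Haverlea Township: $620,919 × 0.00612 = $3,800.02428
City of Northam: $620,919 × 0.01248 = $7,749.06912
Oakmont County: $620,919 × 0.01151 = $7,146.77769
Talbot USD: $620,919 × 0.017 = $10,555.623
Regional Park District: $620,919 × 0.003 = $1,862.757
Total = $31,114.25109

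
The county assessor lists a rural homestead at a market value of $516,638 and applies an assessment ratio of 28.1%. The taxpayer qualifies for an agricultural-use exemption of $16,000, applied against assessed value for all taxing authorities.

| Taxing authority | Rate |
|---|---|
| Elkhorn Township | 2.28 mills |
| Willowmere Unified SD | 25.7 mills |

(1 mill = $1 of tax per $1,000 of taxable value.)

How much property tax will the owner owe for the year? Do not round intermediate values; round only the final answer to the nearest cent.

$3,614.32

Assessed value = $516,638 × 0.281 = $145,175.278
Taxable value = $145,175.278 − $16,000 = $129,175.278
Elkhorn Township: $129,175.278 × 0.00228 = $294.51963384
Willowmere Unified SD: $129,175.278 × 0.0257 = $3,319.8046446
Total = $294.51963384 + $3,319.8046446 = $3,614.32427844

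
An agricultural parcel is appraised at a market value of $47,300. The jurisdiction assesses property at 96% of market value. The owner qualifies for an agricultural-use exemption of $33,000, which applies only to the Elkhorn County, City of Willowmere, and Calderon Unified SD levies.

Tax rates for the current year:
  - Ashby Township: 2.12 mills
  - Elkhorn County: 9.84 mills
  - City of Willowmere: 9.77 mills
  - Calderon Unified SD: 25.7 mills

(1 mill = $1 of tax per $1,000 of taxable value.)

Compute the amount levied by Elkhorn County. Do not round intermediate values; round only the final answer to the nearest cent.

Assessed value = $47,300 × 0.96 = $45,408
Elkhorn County taxable value = $45,408 − $33,000 = $12,408
Elkhorn County levy = $12,408 × 0.00984 = $122.09472

$122.09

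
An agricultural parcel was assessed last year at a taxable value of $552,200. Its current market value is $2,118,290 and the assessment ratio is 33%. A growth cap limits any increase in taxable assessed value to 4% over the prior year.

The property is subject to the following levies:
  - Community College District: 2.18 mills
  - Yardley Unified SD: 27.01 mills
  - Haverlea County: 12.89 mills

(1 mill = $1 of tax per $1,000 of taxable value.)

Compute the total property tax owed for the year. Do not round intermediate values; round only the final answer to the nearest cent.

Uncapped assessed value = $2,118,290 × 0.33 = $699,035.7
Cap limit = $552,200 × 1.04 = $574,288
Taxable assessed value = min($699,035.7, $574,288) = $574,288 (cap binds)
Community College District: $574,288 × 0.00218 = $1,251.94784
Yardley Unified SD: $574,288 × 0.02701 = $15,511.51888
Haverlea County: $574,288 × 0.01289 = $7,402.57232
Total = $24,166.03904

$24,166.04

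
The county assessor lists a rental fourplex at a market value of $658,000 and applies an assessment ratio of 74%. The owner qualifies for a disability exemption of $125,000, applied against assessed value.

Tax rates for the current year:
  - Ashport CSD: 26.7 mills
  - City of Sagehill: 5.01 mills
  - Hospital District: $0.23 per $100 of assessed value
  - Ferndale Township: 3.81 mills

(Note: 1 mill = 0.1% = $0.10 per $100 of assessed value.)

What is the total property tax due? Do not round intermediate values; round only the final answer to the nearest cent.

Assessed value = $658,000 × 0.74 = $486,920
Taxable value = $486,920 − $125,000 = $361,920
Ashport CSD: $361,920 × 0.0267 = $9,663.264
City of Sagehill: $361,920 × 0.00501 = $1,813.2192
Hospital District: $361,920 × 0.0023 = $832.416
Ferndale Township: $361,920 × 0.00381 = $1,378.9152
Total = $13,687.8144

$13,687.81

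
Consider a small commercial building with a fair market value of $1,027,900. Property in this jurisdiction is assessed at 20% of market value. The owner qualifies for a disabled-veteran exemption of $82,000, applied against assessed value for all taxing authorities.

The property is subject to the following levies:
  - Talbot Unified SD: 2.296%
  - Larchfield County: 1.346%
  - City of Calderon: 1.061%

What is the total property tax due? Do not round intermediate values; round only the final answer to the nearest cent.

Assessed value = $1,027,900 × 0.2 = $205,580
Taxable value = $205,580 − $82,000 = $123,580
Talbot Unified SD: $123,580 × 0.02296 = $2,837.3968
Larchfield County: $123,580 × 0.01346 = $1,663.3868
City of Calderon: $123,580 × 0.01061 = $1,311.1838
Total = $2,837.3968 + $1,663.3868 + $1,311.1838 = $5,811.9674

$5,811.97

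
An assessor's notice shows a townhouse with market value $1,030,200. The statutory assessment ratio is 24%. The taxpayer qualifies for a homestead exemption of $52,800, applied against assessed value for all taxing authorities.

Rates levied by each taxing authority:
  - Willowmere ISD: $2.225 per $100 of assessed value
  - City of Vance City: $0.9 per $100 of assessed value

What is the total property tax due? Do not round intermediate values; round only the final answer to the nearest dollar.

Assessed value = $1,030,200 × 0.24 = $247,248
Taxable value = $247,248 − $52,800 = $194,448
Willowmere ISD: $194,448 × 0.02225 = $4,326.468
City of Vance City: $194,448 × 0.009 = $1,750.032
Total = $4,326.468 + $1,750.032 = $6,076.5

$6,077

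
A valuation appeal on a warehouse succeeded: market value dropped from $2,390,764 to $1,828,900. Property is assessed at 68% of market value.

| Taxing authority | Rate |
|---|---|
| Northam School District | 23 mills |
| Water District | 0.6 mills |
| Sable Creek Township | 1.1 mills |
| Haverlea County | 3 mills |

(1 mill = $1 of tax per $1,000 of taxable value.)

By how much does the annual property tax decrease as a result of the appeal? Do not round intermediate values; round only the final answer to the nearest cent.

$10,583.27

Old assessed value = $2,390,764 × 0.68 = $1,625,719.52
New assessed value = $1,828,900 × 0.68 = $1,243,652
Combined rate = 0.023 + 0.0006 + 0.0011 + 0.003 = 0.0277
Old tax = $1,625,719.52 × 0.0277 = $45,032.430704
New tax = $1,243,652 × 0.0277 = $34,449.1604
Reduction = $45,032.430704 − $34,449.1604 = $10,583.270304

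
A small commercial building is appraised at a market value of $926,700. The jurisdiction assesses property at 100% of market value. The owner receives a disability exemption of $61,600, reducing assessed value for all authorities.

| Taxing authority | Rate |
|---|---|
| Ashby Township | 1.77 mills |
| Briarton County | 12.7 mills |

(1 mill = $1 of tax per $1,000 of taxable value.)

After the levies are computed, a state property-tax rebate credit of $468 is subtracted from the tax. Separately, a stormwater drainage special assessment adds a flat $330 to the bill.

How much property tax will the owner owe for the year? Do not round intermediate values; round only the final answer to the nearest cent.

Assessed value = $926,700 × 1 = $926,700
Taxable value = $926,700 − $61,600 = $865,100
Ashby Township: $865,100 × 0.00177 = $1,531.227
Briarton County: $865,100 × 0.0127 = $10,986.77
Levies subtotal = $12,517.997
After credit = $12,517.997 − $468 = $12,049.997
Total = $12,049.997 + $330 = $12,379.997

$12,380.00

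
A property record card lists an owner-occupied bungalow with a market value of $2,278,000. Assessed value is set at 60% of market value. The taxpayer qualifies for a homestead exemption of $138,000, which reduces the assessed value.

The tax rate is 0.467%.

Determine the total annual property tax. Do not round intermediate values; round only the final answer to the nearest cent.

$5,738.50

Assessed value = $2,278,000 × 0.6 = $1,366,800
Taxable value = $1,366,800 − $138,000 = $1,228,800
Tax = $1,228,800 × 0.00467 = $5,738.496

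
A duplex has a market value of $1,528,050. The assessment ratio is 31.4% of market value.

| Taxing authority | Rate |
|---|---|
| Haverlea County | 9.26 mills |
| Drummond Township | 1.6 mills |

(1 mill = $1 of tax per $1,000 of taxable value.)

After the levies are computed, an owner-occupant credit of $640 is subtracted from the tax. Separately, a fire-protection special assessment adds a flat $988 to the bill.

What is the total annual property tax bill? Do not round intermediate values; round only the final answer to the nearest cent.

$5,558.71

Assessed value = $1,528,050 × 0.314 = $479,807.7
Haverlea County: $479,807.7 × 0.00926 = $4,443.019302
Drummond Township: $479,807.7 × 0.0016 = $767.69232
Levies subtotal = $5,210.711622
After credit = $5,210.711622 − $640 = $4,570.711622
Total = $4,570.711622 + $988 = $5,558.711622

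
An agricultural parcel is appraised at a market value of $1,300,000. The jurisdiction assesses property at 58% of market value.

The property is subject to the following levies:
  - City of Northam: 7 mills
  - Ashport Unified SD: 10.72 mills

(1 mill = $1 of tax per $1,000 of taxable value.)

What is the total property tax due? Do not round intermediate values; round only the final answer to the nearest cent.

Assessed value = $1,300,000 × 0.58 = $754,000
City of Northam: $754,000 × 0.007 = $5,278
Ashport Unified SD: $754,000 × 0.01072 = $8,082.88
Total = $5,278 + $8,082.88 = $13,360.88

$13,360.88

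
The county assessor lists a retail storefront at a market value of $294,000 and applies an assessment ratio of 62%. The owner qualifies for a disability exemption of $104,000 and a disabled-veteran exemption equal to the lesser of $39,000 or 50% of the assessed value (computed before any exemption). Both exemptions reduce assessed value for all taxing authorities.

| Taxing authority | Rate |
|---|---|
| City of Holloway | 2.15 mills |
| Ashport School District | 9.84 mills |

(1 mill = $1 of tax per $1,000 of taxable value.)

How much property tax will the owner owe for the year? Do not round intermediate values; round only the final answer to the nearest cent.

Assessed value = $294,000 × 0.62 = $182,280
Disabled-veteran exemption = min($39,000, 50% × $182,280) = min($39,000, $91,140) = $39,000 (dollar cap binds)
Taxable value = $182,280 − $104,000 − $39,000 = $39,280
City of Holloway: $39,280 × 0.00215 = $84.452
Ashport School District: $39,280 × 0.00984 = $386.5152
Total = $470.9672

$470.97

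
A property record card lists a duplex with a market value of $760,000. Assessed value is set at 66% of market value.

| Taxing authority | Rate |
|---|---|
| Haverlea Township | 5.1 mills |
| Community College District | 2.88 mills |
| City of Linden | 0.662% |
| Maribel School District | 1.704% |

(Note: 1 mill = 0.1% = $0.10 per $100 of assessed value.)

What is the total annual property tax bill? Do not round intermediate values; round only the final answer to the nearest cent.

$15,870.62

Assessed value = $760,000 × 0.66 = $501,600
Haverlea Township: $501,600 × 0.0051 = $2,558.16
Community College District: $501,600 × 0.00288 = $1,444.608
City of Linden: $501,600 × 0.00662 = $3,320.592
Maribel School District: $501,600 × 0.01704 = $8,547.264
Total = $15,870.624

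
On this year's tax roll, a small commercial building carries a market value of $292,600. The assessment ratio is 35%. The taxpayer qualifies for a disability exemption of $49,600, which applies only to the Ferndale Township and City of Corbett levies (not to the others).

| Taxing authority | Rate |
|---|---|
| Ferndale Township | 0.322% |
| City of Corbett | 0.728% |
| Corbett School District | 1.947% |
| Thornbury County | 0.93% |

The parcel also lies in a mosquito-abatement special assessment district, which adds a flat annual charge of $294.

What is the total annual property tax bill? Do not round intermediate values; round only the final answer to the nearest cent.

$3,794.84

Assessed value = $292,600 × 0.35 = $102,410
Ferndale Township: ($102,410 − $49,600) × 0.00322 = $52,810 × 0.00322 = $170.0482
City of Corbett: ($102,410 − $49,600) × 0.00728 = $52,810 × 0.00728 = $384.4568
Corbett School District: $102,410 × 0.01947 = $1,993.9227
Thornbury County: $102,410 × 0.0093 = $952.413
Levies subtotal = $3,500.8407
Total = $3,500.8407 + $294 = $3,794.8407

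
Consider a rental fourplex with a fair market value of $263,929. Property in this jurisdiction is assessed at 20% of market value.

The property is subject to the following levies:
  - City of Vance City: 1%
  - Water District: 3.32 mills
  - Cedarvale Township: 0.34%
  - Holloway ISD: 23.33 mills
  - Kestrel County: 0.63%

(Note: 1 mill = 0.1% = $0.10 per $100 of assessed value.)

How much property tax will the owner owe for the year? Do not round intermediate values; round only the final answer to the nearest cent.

$2,446.62

Assessed value = $263,929 × 0.2 = $52,785.8
City of Vance City: $52,785.8 × 0.01 = $527.858
Water District: $52,785.8 × 0.00332 = $175.248856
Cedarvale Township: $52,785.8 × 0.0034 = $179.47172
Holloway ISD: $52,785.8 × 0.02333 = $1,231.492714
Kestrel County: $52,785.8 × 0.0063 = $332.55054
Total = $2,446.62183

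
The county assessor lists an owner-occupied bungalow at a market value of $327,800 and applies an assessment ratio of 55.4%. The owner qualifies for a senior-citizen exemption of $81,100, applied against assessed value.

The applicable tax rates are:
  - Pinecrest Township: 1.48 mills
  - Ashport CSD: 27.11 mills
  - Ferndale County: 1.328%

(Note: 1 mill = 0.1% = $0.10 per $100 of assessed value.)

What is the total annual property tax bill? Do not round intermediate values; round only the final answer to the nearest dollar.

$4,208

Assessed value = $327,800 × 0.554 = $181,601.2
Taxable value = $181,601.2 − $81,100 = $100,501.2
Pinecrest Township: $100,501.2 × 0.00148 = $148.741776
Ashport CSD: $100,501.2 × 0.02711 = $2,724.587532
Ferndale County: $100,501.2 × 0.01328 = $1,334.655936
Total = $4,207.985244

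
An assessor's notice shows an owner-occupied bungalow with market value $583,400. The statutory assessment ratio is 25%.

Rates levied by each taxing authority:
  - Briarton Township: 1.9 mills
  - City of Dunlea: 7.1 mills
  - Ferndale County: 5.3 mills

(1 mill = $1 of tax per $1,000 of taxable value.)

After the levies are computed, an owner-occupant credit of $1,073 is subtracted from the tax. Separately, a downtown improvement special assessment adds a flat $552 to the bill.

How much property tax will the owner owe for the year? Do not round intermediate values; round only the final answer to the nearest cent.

Assessed value = $583,400 × 0.25 = $145,850
Briarton Township: $145,850 × 0.0019 = $277.115
City of Dunlea: $145,850 × 0.0071 = $1,035.535
Ferndale County: $145,850 × 0.0053 = $773.005
Levies subtotal = $2,085.655
After credit = $2,085.655 − $1,073 = $1,012.655
Total = $1,012.655 + $552 = $1,564.655

$1,564.66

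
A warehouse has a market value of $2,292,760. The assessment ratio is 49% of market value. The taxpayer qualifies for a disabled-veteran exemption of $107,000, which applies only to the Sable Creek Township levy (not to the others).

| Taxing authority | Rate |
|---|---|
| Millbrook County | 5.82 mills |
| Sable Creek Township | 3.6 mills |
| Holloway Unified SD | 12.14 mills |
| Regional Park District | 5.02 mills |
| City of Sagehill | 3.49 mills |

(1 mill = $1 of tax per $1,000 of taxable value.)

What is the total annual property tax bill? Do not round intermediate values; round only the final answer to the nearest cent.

Assessed value = $2,292,760 × 0.49 = $1,123,452.4
Millbrook County: $1,123,452.4 × 0.00582 = $6,538.492968
Sable Creek Township: ($1,123,452.4 − $107,000) × 0.0036 = $1,016,452.4 × 0.0036 = $3,659.22864
Holloway Unified SD: $1,123,452.4 × 0.01214 = $13,638.712136
Regional Park District: $1,123,452.4 × 0.00502 = $5,639.731048
City of Sagehill: $1,123,452.4 × 0.00349 = $3,920.848876
Total = $33,397.013668

$33,397.01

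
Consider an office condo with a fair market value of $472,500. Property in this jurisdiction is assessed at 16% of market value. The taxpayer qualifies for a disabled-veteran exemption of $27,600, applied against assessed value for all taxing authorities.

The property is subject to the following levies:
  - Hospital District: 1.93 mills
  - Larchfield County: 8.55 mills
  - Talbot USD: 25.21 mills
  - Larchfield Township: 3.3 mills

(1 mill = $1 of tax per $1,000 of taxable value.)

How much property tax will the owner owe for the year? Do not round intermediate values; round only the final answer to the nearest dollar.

Assessed value = $472,500 × 0.16 = $75,600
Taxable value = $75,600 − $27,600 = $48,000
Hospital District: $48,000 × 0.00193 = $92.64
Larchfield County: $48,000 × 0.00855 = $410.4
Talbot USD: $48,000 × 0.02521 = $1,210.08
Larchfield Township: $48,000 × 0.0033 = $158.4
Total = $92.64 + $410.4 + $1,210.08 + $158.4 = $1,871.52

$1,872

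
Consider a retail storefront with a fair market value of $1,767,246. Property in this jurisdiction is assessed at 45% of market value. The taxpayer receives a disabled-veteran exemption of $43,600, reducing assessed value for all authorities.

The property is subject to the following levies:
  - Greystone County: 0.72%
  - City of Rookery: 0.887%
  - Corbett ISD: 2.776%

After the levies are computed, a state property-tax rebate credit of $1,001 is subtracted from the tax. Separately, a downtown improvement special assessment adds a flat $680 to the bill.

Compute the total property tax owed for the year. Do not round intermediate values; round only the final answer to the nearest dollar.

Assessed value = $1,767,246 × 0.45 = $795,260.7
Taxable value = $795,260.7 − $43,600 = $751,660.7
Greystone County: $751,660.7 × 0.0072 = $5,411.95704
City of Rookery: $751,660.7 × 0.00887 = $6,667.230409
Corbett ISD: $751,660.7 × 0.02776 = $20,866.101032
Levies subtotal = $32,945.288481
After credit = $32,945.288481 − $1,001 = $31,944.288481
Total = $31,944.288481 + $680 = $32,624.288481

$32,624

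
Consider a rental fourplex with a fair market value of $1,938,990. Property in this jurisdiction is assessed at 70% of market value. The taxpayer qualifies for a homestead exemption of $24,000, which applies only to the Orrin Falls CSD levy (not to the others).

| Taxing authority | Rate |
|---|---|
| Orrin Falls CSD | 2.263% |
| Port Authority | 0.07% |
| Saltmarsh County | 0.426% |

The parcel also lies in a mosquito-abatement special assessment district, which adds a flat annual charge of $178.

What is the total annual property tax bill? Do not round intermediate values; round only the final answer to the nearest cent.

Assessed value = $1,938,990 × 0.7 = $1,357,293
Orrin Falls CSD: ($1,357,293 − $24,000) × 0.02263 = $1,333,293 × 0.02263 = $30,172.42059
Port Authority: $1,357,293 × 0.0007 = $950.1051
Saltmarsh County: $1,357,293 × 0.00426 = $5,782.06818
Levies subtotal = $36,904.59387
Total = $36,904.59387 + $178 = $37,082.59387

$37,082.59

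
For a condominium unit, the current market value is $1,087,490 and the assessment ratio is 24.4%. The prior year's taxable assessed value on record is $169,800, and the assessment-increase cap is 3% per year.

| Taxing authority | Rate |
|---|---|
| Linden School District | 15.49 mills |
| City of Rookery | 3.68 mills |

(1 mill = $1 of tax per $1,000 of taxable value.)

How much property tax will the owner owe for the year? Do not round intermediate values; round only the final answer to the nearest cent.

Uncapped assessed value = $1,087,490 × 0.244 = $265,347.56
Cap limit = $169,800 × 1.03 = $174,894
Taxable assessed value = min($265,347.56, $174,894) = $174,894 (cap binds)
Linden School District: $174,894 × 0.01549 = $2,709.10806
City of Rookery: $174,894 × 0.00368 = $643.60992
Total = $3,352.71798

$3,352.72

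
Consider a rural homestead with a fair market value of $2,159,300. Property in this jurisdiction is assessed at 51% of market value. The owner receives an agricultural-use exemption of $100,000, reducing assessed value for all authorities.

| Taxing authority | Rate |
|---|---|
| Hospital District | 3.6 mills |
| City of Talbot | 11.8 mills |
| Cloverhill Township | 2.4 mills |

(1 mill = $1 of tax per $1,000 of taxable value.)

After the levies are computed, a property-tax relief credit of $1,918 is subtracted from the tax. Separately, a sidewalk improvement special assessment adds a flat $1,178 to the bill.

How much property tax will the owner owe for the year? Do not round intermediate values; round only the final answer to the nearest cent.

Assessed value = $2,159,300 × 0.51 = $1,101,243
Taxable value = $1,101,243 − $100,000 = $1,001,243
Hospital District: $1,001,243 × 0.0036 = $3,604.4748
City of Talbot: $1,001,243 × 0.0118 = $11,814.6674
Cloverhill Township: $1,001,243 × 0.0024 = $2,402.9832
Levies subtotal = $17,822.1254
After credit = $17,822.1254 − $1,918 = $15,904.1254
Total = $15,904.1254 + $1,178 = $17,082.1254

$17,082.13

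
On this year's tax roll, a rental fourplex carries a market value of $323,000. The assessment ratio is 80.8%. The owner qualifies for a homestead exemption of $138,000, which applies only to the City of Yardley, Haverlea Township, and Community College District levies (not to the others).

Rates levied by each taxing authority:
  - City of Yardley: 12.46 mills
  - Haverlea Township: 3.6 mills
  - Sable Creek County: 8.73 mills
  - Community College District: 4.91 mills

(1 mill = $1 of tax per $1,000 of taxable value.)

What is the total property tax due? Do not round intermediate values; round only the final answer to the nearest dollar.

$4,857

Assessed value = $323,000 × 0.808 = $260,984
City of Yardley: ($260,984 − $138,000) × 0.01246 = $122,984 × 0.01246 = $1,532.38064
Haverlea Township: ($260,984 − $138,000) × 0.0036 = $122,984 × 0.0036 = $442.7424
Sable Creek County: $260,984 × 0.00873 = $2,278.39032
Community College District: ($260,984 − $138,000) × 0.00491 = $122,984 × 0.00491 = $603.85144
Total = $4,857.3648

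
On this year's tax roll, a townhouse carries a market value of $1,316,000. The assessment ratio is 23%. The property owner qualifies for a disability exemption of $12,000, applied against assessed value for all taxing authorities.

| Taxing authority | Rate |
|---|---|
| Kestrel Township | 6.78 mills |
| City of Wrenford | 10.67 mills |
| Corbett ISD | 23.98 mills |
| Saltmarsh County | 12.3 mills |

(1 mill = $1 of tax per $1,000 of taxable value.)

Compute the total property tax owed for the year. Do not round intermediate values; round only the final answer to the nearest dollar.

$15,618

Assessed value = $1,316,000 × 0.23 = $302,680
Taxable value = $302,680 − $12,000 = $290,680
Kestrel Township: $290,680 × 0.00678 = $1,970.8104
City of Wrenford: $290,680 × 0.01067 = $3,101.5556
Corbett ISD: $290,680 × 0.02398 = $6,970.5064
Saltmarsh County: $290,680 × 0.0123 = $3,575.364
Total = $1,970.8104 + $3,101.5556 + $6,970.5064 + $3,575.364 = $15,618.2364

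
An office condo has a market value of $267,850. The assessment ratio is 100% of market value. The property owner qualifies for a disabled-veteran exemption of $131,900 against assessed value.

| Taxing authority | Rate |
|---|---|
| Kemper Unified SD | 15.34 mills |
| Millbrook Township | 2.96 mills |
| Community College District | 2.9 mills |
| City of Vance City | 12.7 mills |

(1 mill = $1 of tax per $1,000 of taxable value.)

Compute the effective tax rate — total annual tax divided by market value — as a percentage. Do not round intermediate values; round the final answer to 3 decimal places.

Assessed value = $267,850 × 1 = $267,850
Taxable value = $267,850 − $131,900 = $135,950
Kemper Unified SD: $135,950 × 0.01534 = $2,085.473
Millbrook Township: $135,950 × 0.00296 = $402.412
Community College District: $135,950 × 0.0029 = $394.255
City of Vance City: $135,950 × 0.0127 = $1,726.565
Total tax = $4,608.705
Effective rate = $4,608.705 ÷ $267,850 = 1.721% of market value

1.721%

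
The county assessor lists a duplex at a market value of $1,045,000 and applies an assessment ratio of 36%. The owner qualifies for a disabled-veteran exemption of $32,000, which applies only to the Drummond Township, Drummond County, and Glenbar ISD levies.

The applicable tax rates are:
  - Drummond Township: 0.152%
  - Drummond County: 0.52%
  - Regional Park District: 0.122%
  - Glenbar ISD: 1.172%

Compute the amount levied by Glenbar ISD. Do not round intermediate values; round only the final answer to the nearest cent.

Assessed value = $1,045,000 × 0.36 = $376,200
Glenbar ISD taxable value = $376,200 − $32,000 = $344,200
Glenbar ISD levy = $344,200 × 0.01172 = $4,034.024

$4,034.02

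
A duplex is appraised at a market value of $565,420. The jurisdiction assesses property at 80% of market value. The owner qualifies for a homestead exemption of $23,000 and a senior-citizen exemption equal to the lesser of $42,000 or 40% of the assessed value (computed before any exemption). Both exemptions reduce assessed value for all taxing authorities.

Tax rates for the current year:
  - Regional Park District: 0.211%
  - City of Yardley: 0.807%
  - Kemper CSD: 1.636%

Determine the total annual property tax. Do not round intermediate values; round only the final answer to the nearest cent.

Assessed value = $565,420 × 0.8 = $452,336
Senior-citizen exemption = min($42,000, 40% × $452,336) = min($42,000, $180,934.4) = $42,000 (dollar cap binds)
Taxable value = $452,336 − $23,000 − $42,000 = $387,336
Regional Park District: $387,336 × 0.00211 = $817.27896
City of Yardley: $387,336 × 0.00807 = $3,125.80152
Kemper CSD: $387,336 × 0.01636 = $6,336.81696
Total = $10,279.89744

$10,279.90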